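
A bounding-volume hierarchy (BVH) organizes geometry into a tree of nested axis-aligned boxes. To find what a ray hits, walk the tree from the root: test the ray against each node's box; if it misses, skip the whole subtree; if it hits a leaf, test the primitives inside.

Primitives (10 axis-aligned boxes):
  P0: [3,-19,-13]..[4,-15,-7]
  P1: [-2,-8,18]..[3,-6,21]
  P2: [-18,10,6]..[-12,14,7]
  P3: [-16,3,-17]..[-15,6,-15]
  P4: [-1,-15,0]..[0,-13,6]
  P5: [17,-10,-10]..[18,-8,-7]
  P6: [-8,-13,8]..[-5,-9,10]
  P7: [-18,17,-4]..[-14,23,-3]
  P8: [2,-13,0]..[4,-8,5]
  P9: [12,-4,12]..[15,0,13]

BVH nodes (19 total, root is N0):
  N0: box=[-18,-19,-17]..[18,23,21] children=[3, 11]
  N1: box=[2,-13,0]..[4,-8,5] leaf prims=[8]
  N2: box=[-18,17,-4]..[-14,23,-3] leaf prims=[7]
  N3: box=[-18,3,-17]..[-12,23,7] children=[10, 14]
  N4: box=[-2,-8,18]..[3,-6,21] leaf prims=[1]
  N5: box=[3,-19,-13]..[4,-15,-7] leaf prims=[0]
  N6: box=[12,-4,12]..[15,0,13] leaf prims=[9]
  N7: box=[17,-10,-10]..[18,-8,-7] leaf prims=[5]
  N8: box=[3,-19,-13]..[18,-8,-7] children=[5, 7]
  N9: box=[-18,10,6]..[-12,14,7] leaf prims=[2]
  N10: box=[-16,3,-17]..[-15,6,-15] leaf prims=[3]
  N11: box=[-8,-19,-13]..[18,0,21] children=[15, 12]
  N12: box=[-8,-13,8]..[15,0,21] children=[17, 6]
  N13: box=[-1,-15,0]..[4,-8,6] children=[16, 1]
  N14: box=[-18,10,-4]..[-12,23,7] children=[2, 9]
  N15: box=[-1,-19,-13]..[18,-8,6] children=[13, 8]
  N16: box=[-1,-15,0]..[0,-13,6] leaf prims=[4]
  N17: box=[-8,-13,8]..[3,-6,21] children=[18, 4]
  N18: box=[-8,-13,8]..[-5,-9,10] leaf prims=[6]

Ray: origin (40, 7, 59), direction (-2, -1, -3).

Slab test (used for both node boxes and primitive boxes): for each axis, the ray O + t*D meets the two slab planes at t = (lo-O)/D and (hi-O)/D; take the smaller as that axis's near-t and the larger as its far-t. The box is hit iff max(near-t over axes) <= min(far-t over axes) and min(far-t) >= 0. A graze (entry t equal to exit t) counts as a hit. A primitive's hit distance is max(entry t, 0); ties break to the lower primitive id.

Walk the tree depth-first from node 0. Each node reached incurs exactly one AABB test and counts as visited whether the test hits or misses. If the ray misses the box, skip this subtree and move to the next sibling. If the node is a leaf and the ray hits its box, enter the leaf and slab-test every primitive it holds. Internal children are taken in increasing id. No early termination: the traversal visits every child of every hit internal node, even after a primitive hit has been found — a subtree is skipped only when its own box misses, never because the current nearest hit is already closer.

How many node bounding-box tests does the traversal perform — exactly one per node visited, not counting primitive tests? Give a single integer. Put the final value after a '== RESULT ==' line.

Walk:
N0 x:[11,29] y:[-16,26] z:[38/3,76/3] -> hit [38/3,76/3], descend [3, 11]
  N3 x:[26,29] y:[-16,4] z:[52/3,76/3] -> miss, prune
  N11 x:[11,24] y:[7,26] z:[38/3,24] -> hit [38/3,24], descend [12, 15]
    N12 x:[25/2,24] y:[7,20] z:[38/3,17] -> hit [38/3,17], descend [6, 17]
      N6 x:[25/2,14] y:[7,11] z:[46/3,47/3] -> miss, prune
      N17 x:[37/2,24] y:[13,20] z:[38/3,17] -> miss, prune
    N15 x:[11,41/2] y:[15,26] z:[53/3,24] -> hit [53/3,41/2], descend [8, 13]
      N8 x:[11,37/2] y:[15,26] z:[22,24] -> miss, prune
      N13 x:[18,41/2] y:[15,22] z:[53/3,59/3] -> hit [18,59/3], descend [1, 16]
        N1 x:[18,19] y:[15,20] z:[18,59/3] -> hit [18,19] leaf, test {P8@t=18}
        N16 x:[20,41/2] y:[20,22] z:[53/3,59/3] -> miss, prune

11 AABB tests over nodes [0, 3, 11, 12, 6, 17, 15, 8, 13, 1, 16]; 1 leaf entered; closest P8.

== RESULT ==
11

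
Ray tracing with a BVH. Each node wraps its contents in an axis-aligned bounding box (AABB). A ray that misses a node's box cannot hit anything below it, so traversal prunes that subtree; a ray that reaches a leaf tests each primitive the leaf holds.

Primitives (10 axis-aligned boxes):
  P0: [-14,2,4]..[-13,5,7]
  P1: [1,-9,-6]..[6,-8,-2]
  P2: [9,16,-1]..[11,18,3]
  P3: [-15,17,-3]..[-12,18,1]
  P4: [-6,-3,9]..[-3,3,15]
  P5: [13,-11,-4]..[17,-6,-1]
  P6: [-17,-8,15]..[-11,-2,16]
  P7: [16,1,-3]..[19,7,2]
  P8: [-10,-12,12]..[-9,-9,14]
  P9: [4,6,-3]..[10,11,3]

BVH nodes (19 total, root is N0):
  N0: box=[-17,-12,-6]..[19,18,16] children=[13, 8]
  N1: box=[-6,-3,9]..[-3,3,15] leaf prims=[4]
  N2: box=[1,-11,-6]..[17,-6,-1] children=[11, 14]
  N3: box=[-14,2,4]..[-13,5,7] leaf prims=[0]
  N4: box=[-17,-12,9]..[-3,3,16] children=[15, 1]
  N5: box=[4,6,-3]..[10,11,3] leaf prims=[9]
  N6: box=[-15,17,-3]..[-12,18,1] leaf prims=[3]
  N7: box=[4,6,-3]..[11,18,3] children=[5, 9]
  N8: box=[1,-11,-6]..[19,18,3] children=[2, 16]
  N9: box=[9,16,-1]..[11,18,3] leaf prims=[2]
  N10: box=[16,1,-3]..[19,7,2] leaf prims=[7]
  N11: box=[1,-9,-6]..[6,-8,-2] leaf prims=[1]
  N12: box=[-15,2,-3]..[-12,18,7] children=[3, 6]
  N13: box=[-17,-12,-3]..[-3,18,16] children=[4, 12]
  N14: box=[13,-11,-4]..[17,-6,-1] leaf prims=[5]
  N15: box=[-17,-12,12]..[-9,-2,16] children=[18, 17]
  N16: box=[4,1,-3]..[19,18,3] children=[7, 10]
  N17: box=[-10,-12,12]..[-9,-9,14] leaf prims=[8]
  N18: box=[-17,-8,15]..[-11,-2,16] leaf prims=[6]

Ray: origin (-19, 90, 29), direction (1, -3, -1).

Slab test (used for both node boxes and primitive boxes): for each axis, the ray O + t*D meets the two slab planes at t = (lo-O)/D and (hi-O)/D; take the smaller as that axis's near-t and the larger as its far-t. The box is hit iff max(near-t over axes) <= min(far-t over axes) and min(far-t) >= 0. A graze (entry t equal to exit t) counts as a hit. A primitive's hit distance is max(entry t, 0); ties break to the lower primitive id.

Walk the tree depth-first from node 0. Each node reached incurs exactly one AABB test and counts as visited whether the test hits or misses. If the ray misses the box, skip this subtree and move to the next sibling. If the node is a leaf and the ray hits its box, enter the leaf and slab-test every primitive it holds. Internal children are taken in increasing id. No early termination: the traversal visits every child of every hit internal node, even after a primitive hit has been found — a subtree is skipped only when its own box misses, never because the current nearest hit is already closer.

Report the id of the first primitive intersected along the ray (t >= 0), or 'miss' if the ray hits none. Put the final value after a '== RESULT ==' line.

Walk:
N0 x:[2,38] y:[24,34] z:[13,35] -> hit [24,34], descend [8, 13]
  N8 x:[20,38] y:[24,101/3] z:[26,35] -> hit [26,101/3], descend [2, 16]
    N2 x:[20,36] y:[32,101/3] z:[30,35] -> hit [32,101/3], descend [11, 14]
      N11 x:[20,25] y:[98/3,33] z:[31,35] -> miss, prune
      N14 x:[32,36] y:[32,101/3] z:[30,33] -> hit [32,33] leaf, test {P5@t=32}
    N16 x:[23,38] y:[24,89/3] z:[26,32] -> hit [26,89/3], descend [7, 10]
      N7 x:[23,30] y:[24,28] z:[26,32] -> hit [26,28], descend [5, 9]
        N5 x:[23,29] y:[79/3,28] z:[26,32] -> hit [79/3,28] leaf, test {P9@t=79/3}
        N9 x:[28,30] y:[24,74/3] z:[26,30] -> miss, prune
      N10 x:[35,38] y:[83/3,89/3] z:[27,32] -> miss, prune
  N13 x:[2,16] y:[24,34] z:[13,32] -> miss, prune

order=[0, 8, 2, 11, 14, 16, 7, 5, 9, 10, 13]  |boxes|=11  |leaves|=2  hit=P9

== RESULT ==
9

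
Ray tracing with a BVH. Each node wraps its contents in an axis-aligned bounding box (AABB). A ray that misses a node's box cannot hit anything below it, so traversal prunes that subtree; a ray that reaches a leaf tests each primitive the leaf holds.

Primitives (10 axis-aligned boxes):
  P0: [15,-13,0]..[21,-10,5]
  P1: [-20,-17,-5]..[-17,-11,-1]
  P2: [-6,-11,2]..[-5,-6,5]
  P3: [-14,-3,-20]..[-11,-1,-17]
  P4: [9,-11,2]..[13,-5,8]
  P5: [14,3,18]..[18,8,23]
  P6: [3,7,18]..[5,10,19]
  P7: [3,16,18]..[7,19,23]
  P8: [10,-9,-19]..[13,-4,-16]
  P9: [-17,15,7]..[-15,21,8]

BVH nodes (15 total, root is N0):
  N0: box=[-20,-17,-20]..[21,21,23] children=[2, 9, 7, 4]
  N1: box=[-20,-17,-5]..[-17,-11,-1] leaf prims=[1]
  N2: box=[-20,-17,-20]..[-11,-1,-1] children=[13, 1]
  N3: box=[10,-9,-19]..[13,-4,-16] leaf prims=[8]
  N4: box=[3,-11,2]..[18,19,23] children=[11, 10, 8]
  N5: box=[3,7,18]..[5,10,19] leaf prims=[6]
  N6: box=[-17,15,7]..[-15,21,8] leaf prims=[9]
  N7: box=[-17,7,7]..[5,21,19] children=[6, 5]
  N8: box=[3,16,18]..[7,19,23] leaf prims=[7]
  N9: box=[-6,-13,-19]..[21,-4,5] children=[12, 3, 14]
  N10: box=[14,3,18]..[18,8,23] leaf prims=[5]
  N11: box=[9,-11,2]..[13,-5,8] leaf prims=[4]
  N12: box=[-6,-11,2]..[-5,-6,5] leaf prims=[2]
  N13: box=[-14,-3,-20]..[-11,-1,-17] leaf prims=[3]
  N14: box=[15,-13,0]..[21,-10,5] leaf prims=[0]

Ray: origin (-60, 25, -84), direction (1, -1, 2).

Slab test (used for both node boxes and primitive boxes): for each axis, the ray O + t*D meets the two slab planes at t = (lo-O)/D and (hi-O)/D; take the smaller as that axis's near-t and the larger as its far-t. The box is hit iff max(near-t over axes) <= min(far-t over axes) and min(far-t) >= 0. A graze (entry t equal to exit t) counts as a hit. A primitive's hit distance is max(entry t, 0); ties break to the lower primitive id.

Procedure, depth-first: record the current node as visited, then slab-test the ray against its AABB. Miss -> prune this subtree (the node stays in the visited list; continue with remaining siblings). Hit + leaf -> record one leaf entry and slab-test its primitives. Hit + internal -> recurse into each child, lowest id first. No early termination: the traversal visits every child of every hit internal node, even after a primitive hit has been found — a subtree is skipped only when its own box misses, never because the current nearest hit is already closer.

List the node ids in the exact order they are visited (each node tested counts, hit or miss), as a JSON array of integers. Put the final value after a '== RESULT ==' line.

Walk:
N0 x:[40,81] y:[4,42] z:[32,107/2] -> hit [40,42], descend [2, 4, 7, 9]
  N2 x:[40,49] y:[26,42] z:[32,83/2] -> hit [40,83/2], descend [1, 13]
    N1 x:[40,43] y:[36,42] z:[79/2,83/2] -> hit [40,83/2] leaf, test {P1@t=40}
    N13 x:[46,49] y:[26,28] z:[32,67/2] -> miss, prune
  N4 x:[63,78] y:[6,36] z:[43,107/2] -> miss, prune
  N7 x:[43,65] y:[4,18] z:[91/2,103/2] -> miss, prune
  N9 x:[54,81] y:[29,38] z:[65/2,89/2] -> miss, prune

7 AABB tests over nodes [0, 2, 1, 13, 4, 7, 9]; 1 leaf entered; closest P1.

== RESULT ==
[0, 2, 1, 13, 4, 7, 9]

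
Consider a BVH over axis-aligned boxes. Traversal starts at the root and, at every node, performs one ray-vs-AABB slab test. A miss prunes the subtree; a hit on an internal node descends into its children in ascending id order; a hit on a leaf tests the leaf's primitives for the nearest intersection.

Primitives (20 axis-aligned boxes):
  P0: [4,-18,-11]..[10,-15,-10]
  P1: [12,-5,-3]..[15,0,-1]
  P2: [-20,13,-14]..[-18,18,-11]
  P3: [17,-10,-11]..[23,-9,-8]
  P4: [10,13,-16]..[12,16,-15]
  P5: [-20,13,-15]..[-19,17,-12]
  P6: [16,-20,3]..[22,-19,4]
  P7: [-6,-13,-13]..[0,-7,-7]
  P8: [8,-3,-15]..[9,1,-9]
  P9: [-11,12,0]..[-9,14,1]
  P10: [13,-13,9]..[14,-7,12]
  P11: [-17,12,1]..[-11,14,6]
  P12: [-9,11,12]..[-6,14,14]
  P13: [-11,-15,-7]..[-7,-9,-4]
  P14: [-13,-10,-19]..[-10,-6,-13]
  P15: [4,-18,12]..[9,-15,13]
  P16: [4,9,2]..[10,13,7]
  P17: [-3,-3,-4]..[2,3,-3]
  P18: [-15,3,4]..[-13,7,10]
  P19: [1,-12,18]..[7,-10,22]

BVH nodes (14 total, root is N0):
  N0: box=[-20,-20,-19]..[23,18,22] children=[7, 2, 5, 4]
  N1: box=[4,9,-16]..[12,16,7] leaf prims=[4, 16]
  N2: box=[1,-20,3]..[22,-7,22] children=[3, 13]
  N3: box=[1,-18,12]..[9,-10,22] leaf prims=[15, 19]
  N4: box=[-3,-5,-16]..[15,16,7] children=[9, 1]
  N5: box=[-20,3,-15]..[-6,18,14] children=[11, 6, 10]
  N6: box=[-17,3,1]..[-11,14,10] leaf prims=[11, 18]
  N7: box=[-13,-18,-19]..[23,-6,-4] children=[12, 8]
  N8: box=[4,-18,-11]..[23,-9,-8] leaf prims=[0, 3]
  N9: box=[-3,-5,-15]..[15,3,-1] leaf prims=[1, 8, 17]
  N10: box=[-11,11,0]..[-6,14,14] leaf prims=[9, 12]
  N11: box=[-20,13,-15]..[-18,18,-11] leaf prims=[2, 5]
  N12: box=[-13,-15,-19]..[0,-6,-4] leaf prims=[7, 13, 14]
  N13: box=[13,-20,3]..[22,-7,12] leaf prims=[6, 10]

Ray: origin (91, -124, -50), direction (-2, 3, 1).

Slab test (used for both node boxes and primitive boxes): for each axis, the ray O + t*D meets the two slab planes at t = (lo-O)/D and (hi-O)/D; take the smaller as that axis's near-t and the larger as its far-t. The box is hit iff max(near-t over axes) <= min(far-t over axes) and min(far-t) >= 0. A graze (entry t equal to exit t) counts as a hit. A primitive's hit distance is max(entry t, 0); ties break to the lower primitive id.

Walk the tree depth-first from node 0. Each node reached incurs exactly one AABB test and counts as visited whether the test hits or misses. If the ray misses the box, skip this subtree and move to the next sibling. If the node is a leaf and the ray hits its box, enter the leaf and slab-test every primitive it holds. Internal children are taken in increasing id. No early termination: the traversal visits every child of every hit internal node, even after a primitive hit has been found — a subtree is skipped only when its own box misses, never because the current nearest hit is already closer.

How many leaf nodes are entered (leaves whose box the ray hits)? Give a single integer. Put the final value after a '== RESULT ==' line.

Trace the traversal:
N0 x:[34,111/2] y:[104/3,142/3] z:[31,72] -> hit [104/3,142/3], descend [2, 4, 5, 7]
  N2 x:[69/2,45] y:[104/3,39] z:[53,72] -> miss, prune
  N4 x:[38,47] y:[119/3,140/3] z:[34,57] -> hit [119/3,140/3], descend [1, 9]
    N1 x:[79/2,87/2] y:[133/3,140/3] z:[34,57] -> miss, prune
    N9 x:[38,47] y:[119/3,127/3] z:[35,49] -> hit [119/3,127/3] leaf, test {P1(miss), P8@t=41, P17(miss)}
  N5 x:[97/2,111/2] y:[127/3,142/3] z:[35,64] -> miss, prune
  N7 x:[34,52] y:[106/3,118/3] z:[31,46] -> hit [106/3,118/3], descend [8, 12]
    N8 x:[34,87/2] y:[106/3,115/3] z:[39,42] -> miss, prune
    N12 x:[91/2,52] y:[109/3,118/3] z:[31,46] -> miss, prune

order=[0, 2, 4, 1, 9, 5, 7, 8, 12]  |boxes|=9  |leaves|=1  hit=P8

== RESULT ==
1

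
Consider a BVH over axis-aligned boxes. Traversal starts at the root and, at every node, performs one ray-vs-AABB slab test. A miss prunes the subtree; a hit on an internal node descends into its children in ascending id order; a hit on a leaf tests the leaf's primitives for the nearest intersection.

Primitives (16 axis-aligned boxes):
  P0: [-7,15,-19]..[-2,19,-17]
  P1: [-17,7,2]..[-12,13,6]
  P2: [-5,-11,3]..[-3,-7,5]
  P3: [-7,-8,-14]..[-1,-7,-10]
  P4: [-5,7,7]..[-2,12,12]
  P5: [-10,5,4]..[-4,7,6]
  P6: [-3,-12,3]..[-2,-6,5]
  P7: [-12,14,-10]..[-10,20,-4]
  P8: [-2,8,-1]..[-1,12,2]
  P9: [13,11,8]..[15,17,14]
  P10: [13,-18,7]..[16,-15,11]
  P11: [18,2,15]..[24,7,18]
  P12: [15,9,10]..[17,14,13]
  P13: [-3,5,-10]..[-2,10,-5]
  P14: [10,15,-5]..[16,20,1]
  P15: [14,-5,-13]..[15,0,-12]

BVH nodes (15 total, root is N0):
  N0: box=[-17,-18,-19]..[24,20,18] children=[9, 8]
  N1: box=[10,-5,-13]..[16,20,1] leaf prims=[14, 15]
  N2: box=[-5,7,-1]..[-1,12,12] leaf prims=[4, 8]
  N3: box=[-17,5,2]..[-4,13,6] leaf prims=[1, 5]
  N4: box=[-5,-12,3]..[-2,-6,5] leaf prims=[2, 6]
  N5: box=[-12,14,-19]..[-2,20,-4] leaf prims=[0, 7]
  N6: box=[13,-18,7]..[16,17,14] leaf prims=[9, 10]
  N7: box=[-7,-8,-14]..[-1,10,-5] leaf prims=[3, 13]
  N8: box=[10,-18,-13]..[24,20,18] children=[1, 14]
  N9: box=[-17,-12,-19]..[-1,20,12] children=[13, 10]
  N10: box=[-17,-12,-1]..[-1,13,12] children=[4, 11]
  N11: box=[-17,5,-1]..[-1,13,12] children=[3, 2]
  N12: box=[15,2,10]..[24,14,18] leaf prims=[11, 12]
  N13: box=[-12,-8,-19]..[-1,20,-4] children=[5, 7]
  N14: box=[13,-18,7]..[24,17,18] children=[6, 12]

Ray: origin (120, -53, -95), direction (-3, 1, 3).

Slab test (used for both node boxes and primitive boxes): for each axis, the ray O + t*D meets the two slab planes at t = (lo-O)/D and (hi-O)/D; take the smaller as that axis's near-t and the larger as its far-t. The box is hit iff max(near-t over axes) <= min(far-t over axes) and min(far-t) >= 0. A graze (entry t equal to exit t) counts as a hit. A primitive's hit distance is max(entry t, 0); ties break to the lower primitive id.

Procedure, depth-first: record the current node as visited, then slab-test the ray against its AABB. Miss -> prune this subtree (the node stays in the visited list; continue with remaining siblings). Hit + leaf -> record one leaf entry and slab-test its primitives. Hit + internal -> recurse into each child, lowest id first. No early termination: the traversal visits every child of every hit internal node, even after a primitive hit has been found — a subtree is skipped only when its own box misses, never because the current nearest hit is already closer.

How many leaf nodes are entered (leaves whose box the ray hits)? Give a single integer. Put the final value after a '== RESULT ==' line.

Trace the traversal:
N0 x:[32,137/3] y:[35,73] z:[76/3,113/3] -> hit [35,113/3], descend [8, 9]
  N8 x:[32,110/3] y:[35,73] z:[82/3,113/3] -> hit [35,110/3], descend [1, 14]
    N1 x:[104/3,110/3] y:[48,73] z:[82/3,32] -> miss, prune
    N14 x:[32,107/3] y:[35,70] z:[34,113/3] -> hit [35,107/3], descend [6, 12]
      N6 x:[104/3,107/3] y:[35,70] z:[34,109/3] -> hit [35,107/3] leaf, test {P9(miss), P10@t=35}
      N12 x:[32,35] y:[55,67] z:[35,113/3] -> miss, prune
  N9 x:[121/3,137/3] y:[41,73] z:[76/3,107/3] -> miss, prune

Summary -> nodes [0, 8, 1, 14, 6, 12, 9]; box-tests=7; leaf-entries=1; first=P10

== RESULT ==
1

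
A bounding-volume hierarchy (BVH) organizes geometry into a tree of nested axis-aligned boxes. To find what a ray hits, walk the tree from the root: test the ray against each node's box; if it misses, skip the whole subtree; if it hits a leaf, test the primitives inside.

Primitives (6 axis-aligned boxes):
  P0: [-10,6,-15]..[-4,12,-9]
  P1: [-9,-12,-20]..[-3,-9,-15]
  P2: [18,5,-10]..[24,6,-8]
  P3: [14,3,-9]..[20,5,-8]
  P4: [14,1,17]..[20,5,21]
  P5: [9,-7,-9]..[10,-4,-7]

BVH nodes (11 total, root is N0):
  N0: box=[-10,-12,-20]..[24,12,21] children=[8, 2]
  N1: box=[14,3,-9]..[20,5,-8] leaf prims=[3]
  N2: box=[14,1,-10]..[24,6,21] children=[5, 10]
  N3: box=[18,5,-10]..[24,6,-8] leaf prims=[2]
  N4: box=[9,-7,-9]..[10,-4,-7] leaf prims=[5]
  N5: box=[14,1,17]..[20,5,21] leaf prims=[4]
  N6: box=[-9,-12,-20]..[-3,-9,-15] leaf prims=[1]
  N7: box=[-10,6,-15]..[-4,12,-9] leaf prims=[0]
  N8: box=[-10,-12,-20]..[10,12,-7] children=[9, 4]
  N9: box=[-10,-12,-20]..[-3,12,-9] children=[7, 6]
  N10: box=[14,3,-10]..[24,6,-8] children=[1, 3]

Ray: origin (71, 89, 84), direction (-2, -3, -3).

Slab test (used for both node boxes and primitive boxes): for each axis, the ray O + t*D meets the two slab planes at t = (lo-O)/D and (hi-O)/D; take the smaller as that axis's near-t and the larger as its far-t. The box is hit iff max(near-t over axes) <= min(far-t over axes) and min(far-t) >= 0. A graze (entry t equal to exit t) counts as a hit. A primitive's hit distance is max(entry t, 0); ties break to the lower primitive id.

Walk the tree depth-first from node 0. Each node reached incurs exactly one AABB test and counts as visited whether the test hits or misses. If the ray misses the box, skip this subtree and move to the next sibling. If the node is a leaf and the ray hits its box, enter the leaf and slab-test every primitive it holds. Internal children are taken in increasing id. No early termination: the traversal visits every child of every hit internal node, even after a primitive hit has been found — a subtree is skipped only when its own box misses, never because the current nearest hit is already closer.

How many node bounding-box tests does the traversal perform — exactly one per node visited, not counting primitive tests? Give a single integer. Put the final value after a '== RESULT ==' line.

Trace the traversal:
N0 x:[47/2,81/2] y:[77/3,101/3] z:[21,104/3] -> hit [77/3,101/3], descend [2, 8]
  N2 x:[47/2,57/2] y:[83/3,88/3] z:[21,94/3] -> hit [83/3,57/2], descend [5, 10]
    N5 x:[51/2,57/2] y:[28,88/3] z:[21,67/3] -> miss, prune
    N10 x:[47/2,57/2] y:[83/3,86/3] z:[92/3,94/3] -> miss, prune
  N8 x:[61/2,81/2] y:[77/3,101/3] z:[91/3,104/3] -> hit [61/2,101/3], descend [4, 9]
    N4 x:[61/2,31] y:[31,32] z:[91/3,31] -> hit [31,31] leaf, test {P5@t=31}
    N9 x:[37,81/2] y:[77/3,101/3] z:[31,104/3] -> miss, prune

Visited [0, 2, 5, 10, 8, 4, 9]. Tests: 7 box, 1 leaf. Nearest: P5.

== RESULT ==
7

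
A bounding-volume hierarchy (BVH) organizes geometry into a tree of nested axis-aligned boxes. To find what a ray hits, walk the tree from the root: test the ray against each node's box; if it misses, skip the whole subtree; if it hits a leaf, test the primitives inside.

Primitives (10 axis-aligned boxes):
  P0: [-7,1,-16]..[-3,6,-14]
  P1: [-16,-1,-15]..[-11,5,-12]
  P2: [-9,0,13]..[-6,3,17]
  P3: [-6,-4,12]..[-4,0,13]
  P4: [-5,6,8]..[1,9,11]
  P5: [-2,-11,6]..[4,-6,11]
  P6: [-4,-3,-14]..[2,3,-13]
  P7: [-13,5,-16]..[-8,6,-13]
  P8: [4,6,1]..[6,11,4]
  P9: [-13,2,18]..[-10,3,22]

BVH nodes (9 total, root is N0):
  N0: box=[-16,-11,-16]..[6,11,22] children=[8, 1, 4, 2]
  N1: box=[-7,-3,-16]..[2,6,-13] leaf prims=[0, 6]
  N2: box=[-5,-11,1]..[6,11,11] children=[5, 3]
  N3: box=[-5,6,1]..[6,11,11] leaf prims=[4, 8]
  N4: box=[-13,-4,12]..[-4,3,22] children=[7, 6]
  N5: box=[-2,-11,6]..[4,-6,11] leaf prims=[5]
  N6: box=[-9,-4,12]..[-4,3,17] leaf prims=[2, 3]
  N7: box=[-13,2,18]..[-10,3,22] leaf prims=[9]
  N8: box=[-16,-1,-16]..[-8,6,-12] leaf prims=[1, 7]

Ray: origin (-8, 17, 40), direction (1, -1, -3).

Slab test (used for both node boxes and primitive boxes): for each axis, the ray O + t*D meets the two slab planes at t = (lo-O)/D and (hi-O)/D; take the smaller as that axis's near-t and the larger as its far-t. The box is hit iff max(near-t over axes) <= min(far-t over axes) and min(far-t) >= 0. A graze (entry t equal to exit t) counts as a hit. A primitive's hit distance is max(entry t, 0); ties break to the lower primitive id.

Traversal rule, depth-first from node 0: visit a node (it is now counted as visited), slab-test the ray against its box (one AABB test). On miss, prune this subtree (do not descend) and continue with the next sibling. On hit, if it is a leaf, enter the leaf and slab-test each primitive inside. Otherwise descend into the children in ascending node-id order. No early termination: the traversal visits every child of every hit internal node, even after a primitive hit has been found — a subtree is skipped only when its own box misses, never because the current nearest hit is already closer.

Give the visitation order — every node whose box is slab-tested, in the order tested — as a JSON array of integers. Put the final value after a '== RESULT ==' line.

Traverse from the root:
N0 x:[-8,14] y:[6,28] z:[6,56/3] -> hit [6,14], descend [1, 2, 4, 8]
  N1 x:[1,10] y:[11,20] z:[53/3,56/3] -> miss, prune
  N2 x:[3,14] y:[6,28] z:[29/3,13] -> hit [29/3,13], descend [3, 5]
    N3 x:[3,14] y:[6,11] z:[29/3,13] -> hit [29/3,11] leaf, test {P4(miss), P8(miss)}
    N5 x:[6,12] y:[23,28] z:[29/3,34/3] -> miss, prune
  N4 x:[-5,4] y:[14,21] z:[6,28/3] -> miss, prune
  N8 x:[-8,0] y:[11,18] z:[52/3,56/3] -> miss, prune

7 AABB tests over nodes [0, 1, 2, 3, 5, 4, 8]; 1 leaf entered; closest miss.

== RESULT ==
[0, 1, 2, 3, 5, 4, 8]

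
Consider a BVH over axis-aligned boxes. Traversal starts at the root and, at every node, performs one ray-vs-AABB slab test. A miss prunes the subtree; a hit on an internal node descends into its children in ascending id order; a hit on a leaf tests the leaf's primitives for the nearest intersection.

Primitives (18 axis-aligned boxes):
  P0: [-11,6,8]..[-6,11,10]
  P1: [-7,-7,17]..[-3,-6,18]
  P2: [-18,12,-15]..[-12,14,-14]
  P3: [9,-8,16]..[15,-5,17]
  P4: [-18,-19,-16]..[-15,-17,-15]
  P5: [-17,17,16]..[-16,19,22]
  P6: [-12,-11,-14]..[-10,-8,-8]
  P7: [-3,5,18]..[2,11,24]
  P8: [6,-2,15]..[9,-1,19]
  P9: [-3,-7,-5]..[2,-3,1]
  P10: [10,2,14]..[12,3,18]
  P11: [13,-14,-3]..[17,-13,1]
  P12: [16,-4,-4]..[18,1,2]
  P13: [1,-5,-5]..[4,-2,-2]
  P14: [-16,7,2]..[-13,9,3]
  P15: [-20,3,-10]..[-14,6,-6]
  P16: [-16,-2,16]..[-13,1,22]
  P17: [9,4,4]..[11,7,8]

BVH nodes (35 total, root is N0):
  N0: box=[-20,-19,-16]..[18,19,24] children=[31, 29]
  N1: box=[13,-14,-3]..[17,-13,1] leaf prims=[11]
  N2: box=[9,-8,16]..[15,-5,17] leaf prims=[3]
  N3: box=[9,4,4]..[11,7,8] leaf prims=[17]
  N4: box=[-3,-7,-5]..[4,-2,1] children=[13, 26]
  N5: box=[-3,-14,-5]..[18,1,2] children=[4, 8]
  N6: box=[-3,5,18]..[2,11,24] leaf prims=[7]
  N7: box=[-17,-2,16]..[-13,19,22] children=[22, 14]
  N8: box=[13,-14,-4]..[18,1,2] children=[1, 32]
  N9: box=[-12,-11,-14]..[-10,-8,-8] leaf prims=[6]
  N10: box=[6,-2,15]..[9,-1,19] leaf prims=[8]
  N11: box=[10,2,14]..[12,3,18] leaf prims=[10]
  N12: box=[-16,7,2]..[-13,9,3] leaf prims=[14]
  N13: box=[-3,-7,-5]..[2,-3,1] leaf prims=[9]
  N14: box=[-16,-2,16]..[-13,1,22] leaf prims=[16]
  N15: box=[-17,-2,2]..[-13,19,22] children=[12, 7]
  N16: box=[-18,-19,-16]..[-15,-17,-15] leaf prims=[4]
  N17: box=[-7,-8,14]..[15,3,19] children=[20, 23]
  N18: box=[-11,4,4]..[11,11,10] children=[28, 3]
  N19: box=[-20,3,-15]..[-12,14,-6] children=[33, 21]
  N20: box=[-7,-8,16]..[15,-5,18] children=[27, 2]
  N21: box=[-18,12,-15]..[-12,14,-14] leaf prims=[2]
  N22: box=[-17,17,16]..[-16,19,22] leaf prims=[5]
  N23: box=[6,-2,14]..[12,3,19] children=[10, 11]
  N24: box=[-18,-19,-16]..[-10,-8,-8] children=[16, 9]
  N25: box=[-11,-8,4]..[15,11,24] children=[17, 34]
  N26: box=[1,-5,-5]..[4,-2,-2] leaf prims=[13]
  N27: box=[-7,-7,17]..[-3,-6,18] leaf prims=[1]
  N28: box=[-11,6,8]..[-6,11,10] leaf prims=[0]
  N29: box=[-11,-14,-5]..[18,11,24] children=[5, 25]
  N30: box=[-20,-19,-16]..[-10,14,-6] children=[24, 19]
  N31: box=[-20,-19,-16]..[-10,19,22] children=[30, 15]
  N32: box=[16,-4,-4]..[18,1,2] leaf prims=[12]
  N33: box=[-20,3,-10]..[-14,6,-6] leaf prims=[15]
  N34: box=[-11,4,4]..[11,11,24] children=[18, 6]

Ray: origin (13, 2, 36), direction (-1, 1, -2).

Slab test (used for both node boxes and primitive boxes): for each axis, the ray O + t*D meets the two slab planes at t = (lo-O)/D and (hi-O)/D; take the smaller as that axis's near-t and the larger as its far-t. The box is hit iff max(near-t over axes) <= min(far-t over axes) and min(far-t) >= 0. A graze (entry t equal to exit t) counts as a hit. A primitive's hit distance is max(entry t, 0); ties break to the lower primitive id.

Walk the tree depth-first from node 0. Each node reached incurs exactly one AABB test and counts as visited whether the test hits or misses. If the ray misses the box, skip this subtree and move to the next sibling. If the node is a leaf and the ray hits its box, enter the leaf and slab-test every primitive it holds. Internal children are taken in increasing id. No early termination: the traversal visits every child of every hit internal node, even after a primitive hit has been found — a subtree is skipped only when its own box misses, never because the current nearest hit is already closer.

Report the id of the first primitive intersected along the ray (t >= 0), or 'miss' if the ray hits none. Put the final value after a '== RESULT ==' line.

Trace the traversal:
N0 x:[-5,33] y:[-21,17] z:[6,26] -> hit [6,17], descend [29, 31]
  N29 x:[-5,24] y:[-16,9] z:[6,41/2] -> hit [6,9], descend [5, 25]
    N5 x:[-5,16] y:[-16,-1] z:[17,41/2] -> miss, prune
    N25 x:[-2,24] y:[-10,9] z:[6,16] -> hit [6,9], descend [17, 34]
      N17 x:[-2,20] y:[-10,1] z:[17/2,11] -> miss, prune
      N34 x:[2,24] y:[2,9] z:[6,16] -> hit [6,9], descend [6, 18]
        N6 x:[11,16] y:[3,9] z:[6,9] -> miss, prune
        N18 x:[2,24] y:[2,9] z:[13,16] -> miss, prune
  N31 x:[23,33] y:[-21,17] z:[7,26] -> miss, prune

Summary -> nodes [0, 29, 5, 25, 17, 34, 6, 18, 31]; box-tests=9; leaf-entries=0; first=miss

== RESULT ==
miss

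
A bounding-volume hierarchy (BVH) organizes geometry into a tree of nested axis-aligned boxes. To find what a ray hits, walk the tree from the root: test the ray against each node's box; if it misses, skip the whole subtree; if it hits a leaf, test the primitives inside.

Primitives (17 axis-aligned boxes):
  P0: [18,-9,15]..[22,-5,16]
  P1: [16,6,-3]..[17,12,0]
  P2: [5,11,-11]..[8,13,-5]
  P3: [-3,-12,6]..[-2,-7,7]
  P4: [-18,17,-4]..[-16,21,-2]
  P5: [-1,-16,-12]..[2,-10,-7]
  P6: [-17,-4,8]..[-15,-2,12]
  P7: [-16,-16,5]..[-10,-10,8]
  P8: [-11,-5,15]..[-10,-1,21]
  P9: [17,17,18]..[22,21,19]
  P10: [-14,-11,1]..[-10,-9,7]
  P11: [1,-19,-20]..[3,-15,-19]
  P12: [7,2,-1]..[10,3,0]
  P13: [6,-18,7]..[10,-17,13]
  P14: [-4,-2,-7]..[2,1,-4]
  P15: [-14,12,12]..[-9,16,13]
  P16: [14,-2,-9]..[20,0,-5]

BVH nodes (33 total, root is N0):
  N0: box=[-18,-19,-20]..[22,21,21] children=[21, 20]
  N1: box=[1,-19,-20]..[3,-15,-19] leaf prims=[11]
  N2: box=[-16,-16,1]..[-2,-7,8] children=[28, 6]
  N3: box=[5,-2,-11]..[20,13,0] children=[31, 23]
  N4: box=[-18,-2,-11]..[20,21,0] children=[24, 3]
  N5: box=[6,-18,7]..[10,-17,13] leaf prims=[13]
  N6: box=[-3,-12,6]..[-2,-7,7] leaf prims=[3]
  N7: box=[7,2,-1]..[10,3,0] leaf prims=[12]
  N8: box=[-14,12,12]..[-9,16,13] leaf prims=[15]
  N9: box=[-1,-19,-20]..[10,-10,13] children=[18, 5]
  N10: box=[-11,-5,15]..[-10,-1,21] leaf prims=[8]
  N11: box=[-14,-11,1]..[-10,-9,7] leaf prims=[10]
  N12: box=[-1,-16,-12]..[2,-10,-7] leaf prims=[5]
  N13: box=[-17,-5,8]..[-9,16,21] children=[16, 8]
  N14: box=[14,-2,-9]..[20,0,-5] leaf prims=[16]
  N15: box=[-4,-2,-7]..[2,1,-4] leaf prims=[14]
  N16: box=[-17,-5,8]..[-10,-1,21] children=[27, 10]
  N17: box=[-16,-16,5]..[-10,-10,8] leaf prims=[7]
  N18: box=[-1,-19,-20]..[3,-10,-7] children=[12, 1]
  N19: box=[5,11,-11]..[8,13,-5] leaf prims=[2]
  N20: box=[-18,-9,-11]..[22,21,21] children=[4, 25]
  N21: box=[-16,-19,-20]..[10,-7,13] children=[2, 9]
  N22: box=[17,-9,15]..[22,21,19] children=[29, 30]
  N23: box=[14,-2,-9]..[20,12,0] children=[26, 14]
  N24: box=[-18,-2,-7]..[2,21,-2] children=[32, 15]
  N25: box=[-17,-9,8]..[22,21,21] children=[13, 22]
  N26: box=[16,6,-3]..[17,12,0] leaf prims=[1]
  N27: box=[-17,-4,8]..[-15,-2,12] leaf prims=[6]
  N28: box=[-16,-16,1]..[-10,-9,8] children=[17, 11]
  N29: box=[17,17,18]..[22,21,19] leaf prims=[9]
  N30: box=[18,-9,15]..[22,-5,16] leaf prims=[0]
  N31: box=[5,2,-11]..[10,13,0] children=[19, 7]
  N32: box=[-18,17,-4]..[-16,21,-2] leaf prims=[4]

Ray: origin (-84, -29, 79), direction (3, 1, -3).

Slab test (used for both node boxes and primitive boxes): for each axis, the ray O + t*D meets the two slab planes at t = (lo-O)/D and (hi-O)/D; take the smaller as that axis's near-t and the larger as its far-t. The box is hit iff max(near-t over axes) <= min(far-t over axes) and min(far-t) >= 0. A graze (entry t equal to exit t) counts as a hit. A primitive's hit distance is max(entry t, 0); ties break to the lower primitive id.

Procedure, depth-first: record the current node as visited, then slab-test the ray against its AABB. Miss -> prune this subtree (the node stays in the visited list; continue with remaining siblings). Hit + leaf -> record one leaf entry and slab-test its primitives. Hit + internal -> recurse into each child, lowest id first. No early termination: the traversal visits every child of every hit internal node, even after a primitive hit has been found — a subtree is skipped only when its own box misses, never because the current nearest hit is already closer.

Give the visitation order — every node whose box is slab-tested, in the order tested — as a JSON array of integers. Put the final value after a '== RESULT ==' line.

Walk:
N0 x:[22,106/3] y:[10,50] z:[58/3,33] -> hit [22,33], descend [20, 21]
  N20 x:[22,106/3] y:[20,50] z:[58/3,30] -> hit [22,30], descend [4, 25]
    N4 x:[22,104/3] y:[27,50] z:[79/3,30] -> hit [27,30], descend [3, 24]
      N3 x:[89/3,104/3] y:[27,42] z:[79/3,30] -> hit [89/3,30], descend [23, 31]
        N23 x:[98/3,104/3] y:[27,41] z:[79/3,88/3] -> miss, prune
        N31 x:[89/3,94/3] y:[31,42] z:[79/3,30] -> miss, prune
      N24 x:[22,86/3] y:[27,50] z:[27,86/3] -> hit [27,86/3], descend [15, 32]
        N15 x:[80/3,86/3] y:[27,30] z:[83/3,86/3] -> hit [83/3,86/3] leaf, test {P14@t=83/3}
        N32 x:[22,68/3] y:[46,50] z:[27,83/3] -> miss, prune
    N25 x:[67/3,106/3] y:[20,50] z:[58/3,71/3] -> hit [67/3,71/3], descend [13, 22]
      N13 x:[67/3,25] y:[24,45] z:[58/3,71/3] -> miss, prune
      N22 x:[101/3,106/3] y:[20,50] z:[20,64/3] -> miss, prune
  N21 x:[68/3,94/3] y:[10,22] z:[22,33] -> miss, prune

Summary -> nodes [0, 20, 4, 3, 23, 31, 24, 15, 32, 25, 13, 22, 21]; box-tests=13; leaf-entries=1; first=P14

== RESULT ==
[0, 20, 4, 3, 23, 31, 24, 15, 32, 25, 13, 22, 21]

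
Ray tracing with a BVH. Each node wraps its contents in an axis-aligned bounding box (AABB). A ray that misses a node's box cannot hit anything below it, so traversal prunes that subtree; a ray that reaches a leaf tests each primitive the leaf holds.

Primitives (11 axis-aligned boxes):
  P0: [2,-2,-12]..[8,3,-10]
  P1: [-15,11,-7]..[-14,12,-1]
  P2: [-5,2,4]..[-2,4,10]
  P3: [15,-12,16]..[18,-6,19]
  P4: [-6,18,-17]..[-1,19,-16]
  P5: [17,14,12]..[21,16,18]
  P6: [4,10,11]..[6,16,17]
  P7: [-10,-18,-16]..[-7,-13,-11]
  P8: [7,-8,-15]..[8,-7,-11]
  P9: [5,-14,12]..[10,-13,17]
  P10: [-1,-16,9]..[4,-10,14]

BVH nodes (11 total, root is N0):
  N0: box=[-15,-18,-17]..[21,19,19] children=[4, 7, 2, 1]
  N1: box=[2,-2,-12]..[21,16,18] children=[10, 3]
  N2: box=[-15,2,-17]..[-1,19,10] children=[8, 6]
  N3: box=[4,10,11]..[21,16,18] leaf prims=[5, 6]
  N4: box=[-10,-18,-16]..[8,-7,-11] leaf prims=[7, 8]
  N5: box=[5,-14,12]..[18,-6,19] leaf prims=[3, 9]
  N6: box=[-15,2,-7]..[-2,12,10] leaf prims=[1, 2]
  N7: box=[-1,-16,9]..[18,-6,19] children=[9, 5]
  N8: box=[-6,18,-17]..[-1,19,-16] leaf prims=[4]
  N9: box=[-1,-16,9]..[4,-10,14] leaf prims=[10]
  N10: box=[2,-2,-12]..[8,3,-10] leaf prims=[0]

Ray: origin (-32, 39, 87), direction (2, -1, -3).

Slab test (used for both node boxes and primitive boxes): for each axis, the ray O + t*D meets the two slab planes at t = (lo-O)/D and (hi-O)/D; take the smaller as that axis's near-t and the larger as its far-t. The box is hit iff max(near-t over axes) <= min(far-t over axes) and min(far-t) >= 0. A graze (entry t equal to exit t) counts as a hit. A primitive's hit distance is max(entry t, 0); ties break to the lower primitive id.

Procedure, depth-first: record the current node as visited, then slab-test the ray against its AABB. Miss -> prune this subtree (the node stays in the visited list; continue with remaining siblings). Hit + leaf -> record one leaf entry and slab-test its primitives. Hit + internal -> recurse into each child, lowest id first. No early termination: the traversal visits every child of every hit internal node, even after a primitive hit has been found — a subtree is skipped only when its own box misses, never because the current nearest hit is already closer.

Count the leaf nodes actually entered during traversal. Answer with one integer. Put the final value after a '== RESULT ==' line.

Trace the traversal:
N0 x:[17/2,53/2] y:[20,57] z:[68/3,104/3] -> hit [68/3,53/2], descend [1, 2, 4, 7]
  N1 x:[17,53/2] y:[23,41] z:[23,33] -> hit [23,53/2], descend [3, 10]
    N3 x:[18,53/2] y:[23,29] z:[23,76/3] -> hit [23,76/3] leaf, test {P5@t=49/2, P6(miss)}
    N10 x:[17,20] y:[36,41] z:[97/3,33] -> miss, prune
  N2 x:[17/2,31/2] y:[20,37] z:[77/3,104/3] -> miss, prune
  N4 x:[11,20] y:[46,57] z:[98/3,103/3] -> miss, prune
  N7 x:[31/2,25] y:[45,55] z:[68/3,26] -> miss, prune

Visited [0, 1, 3, 10, 2, 4, 7]. Tests: 7 box, 1 leaf. Nearest: P5.

== RESULT ==
1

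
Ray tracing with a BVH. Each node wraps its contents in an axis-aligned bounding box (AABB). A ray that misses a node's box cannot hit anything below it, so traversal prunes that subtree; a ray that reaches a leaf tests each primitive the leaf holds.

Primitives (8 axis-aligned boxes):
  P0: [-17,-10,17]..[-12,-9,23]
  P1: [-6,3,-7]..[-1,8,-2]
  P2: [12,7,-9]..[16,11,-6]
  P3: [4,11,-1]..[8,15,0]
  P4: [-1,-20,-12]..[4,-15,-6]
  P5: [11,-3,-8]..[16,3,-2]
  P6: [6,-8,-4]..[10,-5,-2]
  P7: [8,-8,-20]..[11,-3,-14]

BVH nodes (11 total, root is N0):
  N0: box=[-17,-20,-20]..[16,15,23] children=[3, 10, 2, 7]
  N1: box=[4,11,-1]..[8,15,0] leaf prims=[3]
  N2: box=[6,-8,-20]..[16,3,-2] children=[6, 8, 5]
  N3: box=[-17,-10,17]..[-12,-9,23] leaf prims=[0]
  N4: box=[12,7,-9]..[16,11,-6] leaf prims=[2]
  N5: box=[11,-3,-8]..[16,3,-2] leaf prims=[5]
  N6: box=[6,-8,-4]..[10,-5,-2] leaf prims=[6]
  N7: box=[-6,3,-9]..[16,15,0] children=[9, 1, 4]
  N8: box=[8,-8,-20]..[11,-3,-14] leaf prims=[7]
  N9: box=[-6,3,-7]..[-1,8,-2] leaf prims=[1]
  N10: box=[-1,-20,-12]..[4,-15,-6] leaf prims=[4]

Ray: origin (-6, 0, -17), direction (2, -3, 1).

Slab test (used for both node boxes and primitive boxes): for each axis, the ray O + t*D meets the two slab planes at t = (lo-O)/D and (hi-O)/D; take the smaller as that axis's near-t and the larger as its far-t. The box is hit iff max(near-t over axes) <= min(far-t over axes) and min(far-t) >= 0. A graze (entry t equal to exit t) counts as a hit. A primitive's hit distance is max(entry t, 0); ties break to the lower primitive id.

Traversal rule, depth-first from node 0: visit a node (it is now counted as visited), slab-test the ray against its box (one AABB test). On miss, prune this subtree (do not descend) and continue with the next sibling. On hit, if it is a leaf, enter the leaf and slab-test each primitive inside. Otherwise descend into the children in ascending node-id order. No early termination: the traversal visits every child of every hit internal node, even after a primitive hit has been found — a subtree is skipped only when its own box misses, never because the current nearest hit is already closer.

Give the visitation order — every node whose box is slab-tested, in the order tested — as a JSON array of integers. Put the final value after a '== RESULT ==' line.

Walk:
N0 x:[-11/2,11] y:[-5,20/3] z:[-3,40] -> hit [-3,20/3], descend [2, 3, 7, 10]
  N2 x:[6,11] y:[-1,8/3] z:[-3,15] -> miss, prune
  N3 x:[-11/2,-3] y:[3,10/3] z:[34,40] -> miss, prune
  N7 x:[0,11] y:[-5,-1] z:[8,17] -> miss, prune
  N10 x:[5/2,5] y:[5,20/3] z:[5,11] -> hit [5,5] leaf, test {P4@t=5}

Visited [0, 2, 3, 7, 10]. Tests: 5 box, 1 leaf. Nearest: P4.

== RESULT ==
[0, 2, 3, 7, 10]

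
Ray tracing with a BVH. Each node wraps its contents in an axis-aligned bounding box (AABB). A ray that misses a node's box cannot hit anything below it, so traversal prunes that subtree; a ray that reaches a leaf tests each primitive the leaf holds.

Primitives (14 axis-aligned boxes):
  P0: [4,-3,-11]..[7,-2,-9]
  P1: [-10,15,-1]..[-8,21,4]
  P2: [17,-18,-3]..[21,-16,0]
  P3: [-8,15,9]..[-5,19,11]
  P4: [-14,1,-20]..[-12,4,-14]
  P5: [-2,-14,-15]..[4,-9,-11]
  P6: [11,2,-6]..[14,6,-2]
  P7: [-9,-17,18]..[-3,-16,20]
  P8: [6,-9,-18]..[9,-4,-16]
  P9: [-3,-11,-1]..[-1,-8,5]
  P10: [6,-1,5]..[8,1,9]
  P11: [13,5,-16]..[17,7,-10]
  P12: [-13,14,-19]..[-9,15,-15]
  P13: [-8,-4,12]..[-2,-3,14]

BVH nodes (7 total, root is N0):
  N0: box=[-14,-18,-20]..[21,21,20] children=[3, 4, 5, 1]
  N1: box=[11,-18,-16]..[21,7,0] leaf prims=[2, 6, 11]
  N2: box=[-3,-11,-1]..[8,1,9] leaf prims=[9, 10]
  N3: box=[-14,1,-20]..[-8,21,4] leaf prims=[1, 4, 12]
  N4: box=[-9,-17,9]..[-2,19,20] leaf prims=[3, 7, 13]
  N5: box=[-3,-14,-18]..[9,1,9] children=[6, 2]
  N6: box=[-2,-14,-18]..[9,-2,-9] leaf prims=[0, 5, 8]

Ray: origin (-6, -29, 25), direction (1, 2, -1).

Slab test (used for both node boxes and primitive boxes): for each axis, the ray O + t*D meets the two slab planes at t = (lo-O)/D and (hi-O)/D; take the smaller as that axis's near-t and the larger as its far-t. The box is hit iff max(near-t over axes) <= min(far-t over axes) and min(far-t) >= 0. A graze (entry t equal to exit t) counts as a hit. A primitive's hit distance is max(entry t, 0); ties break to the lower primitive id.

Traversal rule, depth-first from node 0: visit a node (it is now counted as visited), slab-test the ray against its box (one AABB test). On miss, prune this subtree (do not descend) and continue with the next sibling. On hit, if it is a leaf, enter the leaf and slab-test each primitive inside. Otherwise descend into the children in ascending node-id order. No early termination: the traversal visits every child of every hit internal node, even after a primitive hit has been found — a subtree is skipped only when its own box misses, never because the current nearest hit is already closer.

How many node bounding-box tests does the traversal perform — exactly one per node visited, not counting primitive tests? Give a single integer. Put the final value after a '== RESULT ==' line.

Trace the traversal:
N0 x:[-8,27] y:[11/2,25] z:[5,45] -> hit [11/2,25], descend [1, 3, 4, 5]
  N1 x:[17,27] y:[11/2,18] z:[25,41] -> miss, prune
  N3 x:[-8,-2] y:[15,25] z:[21,45] -> miss, prune
  N4 x:[-3,4] y:[6,24] z:[5,16] -> miss, prune
  N5 x:[3,15] y:[15/2,15] z:[16,43] -> miss, prune

Summary -> nodes [0, 1, 3, 4, 5]; box-tests=5; leaf-entries=0; first=miss

== RESULT ==
5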